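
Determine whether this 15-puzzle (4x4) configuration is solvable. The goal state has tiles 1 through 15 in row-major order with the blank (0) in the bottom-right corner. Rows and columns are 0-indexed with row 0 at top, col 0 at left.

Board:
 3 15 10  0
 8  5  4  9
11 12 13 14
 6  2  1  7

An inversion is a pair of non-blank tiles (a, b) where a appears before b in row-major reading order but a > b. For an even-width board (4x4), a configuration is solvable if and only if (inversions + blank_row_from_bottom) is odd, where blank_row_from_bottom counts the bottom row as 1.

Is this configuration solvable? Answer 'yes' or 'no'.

Inversions: 57
Blank is in row 0 (0-indexed from top), which is row 4 counting from the bottom (bottom = 1).
57 + 4 = 61, which is odd, so the puzzle is solvable.

Answer: yes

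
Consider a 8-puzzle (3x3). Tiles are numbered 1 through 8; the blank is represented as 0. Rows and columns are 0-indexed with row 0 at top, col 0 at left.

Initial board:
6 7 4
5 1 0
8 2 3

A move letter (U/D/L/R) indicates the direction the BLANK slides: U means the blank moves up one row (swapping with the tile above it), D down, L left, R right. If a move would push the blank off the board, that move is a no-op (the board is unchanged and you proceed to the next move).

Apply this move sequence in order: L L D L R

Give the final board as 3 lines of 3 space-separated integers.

After move 1 (L):
6 7 4
5 0 1
8 2 3

After move 2 (L):
6 7 4
0 5 1
8 2 3

After move 3 (D):
6 7 4
8 5 1
0 2 3

After move 4 (L):
6 7 4
8 5 1
0 2 3

After move 5 (R):
6 7 4
8 5 1
2 0 3

Answer: 6 7 4
8 5 1
2 0 3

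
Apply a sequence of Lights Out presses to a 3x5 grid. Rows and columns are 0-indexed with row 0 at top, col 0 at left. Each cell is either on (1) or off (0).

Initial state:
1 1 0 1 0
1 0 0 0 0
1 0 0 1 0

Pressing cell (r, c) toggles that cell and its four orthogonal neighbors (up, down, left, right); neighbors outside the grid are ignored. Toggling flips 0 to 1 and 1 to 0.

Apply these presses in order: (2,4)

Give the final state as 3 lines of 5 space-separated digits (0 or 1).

Answer: 1 1 0 1 0
1 0 0 0 1
1 0 0 0 1

Derivation:
After press 1 at (2,4):
1 1 0 1 0
1 0 0 0 1
1 0 0 0 1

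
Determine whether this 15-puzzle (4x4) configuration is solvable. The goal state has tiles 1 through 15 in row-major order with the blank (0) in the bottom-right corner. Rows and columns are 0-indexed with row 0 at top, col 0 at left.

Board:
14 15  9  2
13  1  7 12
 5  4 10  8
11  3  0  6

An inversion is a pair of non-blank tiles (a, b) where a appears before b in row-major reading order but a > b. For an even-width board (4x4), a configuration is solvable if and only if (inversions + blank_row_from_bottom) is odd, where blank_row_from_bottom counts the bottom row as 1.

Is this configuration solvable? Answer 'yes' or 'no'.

Inversions: 66
Blank is in row 3 (0-indexed from top), which is row 1 counting from the bottom (bottom = 1).
66 + 1 = 67, which is odd, so the puzzle is solvable.

Answer: yes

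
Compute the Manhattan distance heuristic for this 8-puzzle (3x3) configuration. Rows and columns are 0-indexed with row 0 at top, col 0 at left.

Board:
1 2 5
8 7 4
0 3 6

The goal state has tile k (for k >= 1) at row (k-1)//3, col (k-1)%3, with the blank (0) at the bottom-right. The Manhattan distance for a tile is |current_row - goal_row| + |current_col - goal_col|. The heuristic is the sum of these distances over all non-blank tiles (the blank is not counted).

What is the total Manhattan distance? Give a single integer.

Answer: 12

Derivation:
Tile 1: (0,0)->(0,0) = 0
Tile 2: (0,1)->(0,1) = 0
Tile 5: (0,2)->(1,1) = 2
Tile 8: (1,0)->(2,1) = 2
Tile 7: (1,1)->(2,0) = 2
Tile 4: (1,2)->(1,0) = 2
Tile 3: (2,1)->(0,2) = 3
Tile 6: (2,2)->(1,2) = 1
Sum: 0 + 0 + 2 + 2 + 2 + 2 + 3 + 1 = 12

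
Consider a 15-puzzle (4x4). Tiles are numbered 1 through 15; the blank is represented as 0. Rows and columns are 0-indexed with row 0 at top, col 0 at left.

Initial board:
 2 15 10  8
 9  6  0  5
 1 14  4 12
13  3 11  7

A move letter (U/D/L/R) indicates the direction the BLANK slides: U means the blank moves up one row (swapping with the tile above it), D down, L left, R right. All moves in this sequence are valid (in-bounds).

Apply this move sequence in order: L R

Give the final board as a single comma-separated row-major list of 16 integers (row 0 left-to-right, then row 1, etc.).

Answer: 2, 15, 10, 8, 9, 6, 0, 5, 1, 14, 4, 12, 13, 3, 11, 7

Derivation:
After move 1 (L):
 2 15 10  8
 9  0  6  5
 1 14  4 12
13  3 11  7

After move 2 (R):
 2 15 10  8
 9  6  0  5
 1 14  4 12
13  3 11  7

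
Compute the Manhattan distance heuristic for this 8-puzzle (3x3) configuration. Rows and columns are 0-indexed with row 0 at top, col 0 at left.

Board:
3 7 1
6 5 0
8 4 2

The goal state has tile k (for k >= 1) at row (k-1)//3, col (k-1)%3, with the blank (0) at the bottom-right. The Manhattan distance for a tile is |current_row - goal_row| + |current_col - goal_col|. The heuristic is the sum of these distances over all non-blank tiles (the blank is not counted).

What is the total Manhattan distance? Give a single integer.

Answer: 15

Derivation:
Tile 3: (0,0)->(0,2) = 2
Tile 7: (0,1)->(2,0) = 3
Tile 1: (0,2)->(0,0) = 2
Tile 6: (1,0)->(1,2) = 2
Tile 5: (1,1)->(1,1) = 0
Tile 8: (2,0)->(2,1) = 1
Tile 4: (2,1)->(1,0) = 2
Tile 2: (2,2)->(0,1) = 3
Sum: 2 + 3 + 2 + 2 + 0 + 1 + 2 + 3 = 15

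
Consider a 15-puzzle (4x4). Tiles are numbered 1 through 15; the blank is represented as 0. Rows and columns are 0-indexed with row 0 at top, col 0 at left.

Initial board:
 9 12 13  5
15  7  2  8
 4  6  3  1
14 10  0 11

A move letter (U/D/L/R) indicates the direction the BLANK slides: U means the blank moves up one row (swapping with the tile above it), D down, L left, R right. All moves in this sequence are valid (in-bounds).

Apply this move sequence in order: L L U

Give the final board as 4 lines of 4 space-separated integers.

Answer:  9 12 13  5
15  7  2  8
 0  6  3  1
 4 14 10 11

Derivation:
After move 1 (L):
 9 12 13  5
15  7  2  8
 4  6  3  1
14  0 10 11

After move 2 (L):
 9 12 13  5
15  7  2  8
 4  6  3  1
 0 14 10 11

After move 3 (U):
 9 12 13  5
15  7  2  8
 0  6  3  1
 4 14 10 11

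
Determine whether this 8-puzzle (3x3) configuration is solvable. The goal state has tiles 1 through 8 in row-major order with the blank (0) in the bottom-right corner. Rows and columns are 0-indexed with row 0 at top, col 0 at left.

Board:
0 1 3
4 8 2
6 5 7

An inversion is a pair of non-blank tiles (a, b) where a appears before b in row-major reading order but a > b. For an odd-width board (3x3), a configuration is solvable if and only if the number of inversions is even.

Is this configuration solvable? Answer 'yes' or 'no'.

Answer: no

Derivation:
Inversions (pairs i<j in row-major order where tile[i] > tile[j] > 0): 7
7 is odd, so the puzzle is not solvable.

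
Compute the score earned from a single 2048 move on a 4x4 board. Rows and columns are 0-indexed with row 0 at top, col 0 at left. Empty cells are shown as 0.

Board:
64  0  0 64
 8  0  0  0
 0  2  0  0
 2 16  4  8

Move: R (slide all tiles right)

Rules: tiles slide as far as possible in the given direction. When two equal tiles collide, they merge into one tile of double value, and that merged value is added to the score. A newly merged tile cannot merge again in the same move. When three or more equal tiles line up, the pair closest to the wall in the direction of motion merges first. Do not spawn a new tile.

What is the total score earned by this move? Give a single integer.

Slide right:
row 0: [64, 0, 0, 64] -> [0, 0, 0, 128]  score +128 (running 128)
row 1: [8, 0, 0, 0] -> [0, 0, 0, 8]  score +0 (running 128)
row 2: [0, 2, 0, 0] -> [0, 0, 0, 2]  score +0 (running 128)
row 3: [2, 16, 4, 8] -> [2, 16, 4, 8]  score +0 (running 128)
Board after move:
  0   0   0 128
  0   0   0   8
  0   0   0   2
  2  16   4   8

Answer: 128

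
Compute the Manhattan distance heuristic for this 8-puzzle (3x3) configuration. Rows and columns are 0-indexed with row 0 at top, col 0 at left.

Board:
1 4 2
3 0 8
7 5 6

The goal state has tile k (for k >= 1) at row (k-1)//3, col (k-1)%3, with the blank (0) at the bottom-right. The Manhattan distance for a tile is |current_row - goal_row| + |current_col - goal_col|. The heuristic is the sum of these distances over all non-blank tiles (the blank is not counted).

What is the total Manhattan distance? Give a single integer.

Tile 1: (0,0)->(0,0) = 0
Tile 4: (0,1)->(1,0) = 2
Tile 2: (0,2)->(0,1) = 1
Tile 3: (1,0)->(0,2) = 3
Tile 8: (1,2)->(2,1) = 2
Tile 7: (2,0)->(2,0) = 0
Tile 5: (2,1)->(1,1) = 1
Tile 6: (2,2)->(1,2) = 1
Sum: 0 + 2 + 1 + 3 + 2 + 0 + 1 + 1 = 10

Answer: 10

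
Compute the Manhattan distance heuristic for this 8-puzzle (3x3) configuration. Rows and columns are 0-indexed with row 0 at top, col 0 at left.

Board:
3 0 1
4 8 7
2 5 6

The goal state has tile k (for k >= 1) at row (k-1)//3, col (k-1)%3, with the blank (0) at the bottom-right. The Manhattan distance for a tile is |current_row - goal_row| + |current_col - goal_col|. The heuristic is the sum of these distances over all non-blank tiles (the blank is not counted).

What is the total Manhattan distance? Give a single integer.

Answer: 13

Derivation:
Tile 3: (0,0)->(0,2) = 2
Tile 1: (0,2)->(0,0) = 2
Tile 4: (1,0)->(1,0) = 0
Tile 8: (1,1)->(2,1) = 1
Tile 7: (1,2)->(2,0) = 3
Tile 2: (2,0)->(0,1) = 3
Tile 5: (2,1)->(1,1) = 1
Tile 6: (2,2)->(1,2) = 1
Sum: 2 + 2 + 0 + 1 + 3 + 3 + 1 + 1 = 13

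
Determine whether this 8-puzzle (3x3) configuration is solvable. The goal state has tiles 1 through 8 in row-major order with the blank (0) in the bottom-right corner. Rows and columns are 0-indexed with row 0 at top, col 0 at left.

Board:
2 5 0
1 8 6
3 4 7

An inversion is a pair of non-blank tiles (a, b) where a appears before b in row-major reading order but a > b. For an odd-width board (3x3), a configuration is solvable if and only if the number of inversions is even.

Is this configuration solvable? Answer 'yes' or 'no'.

Answer: yes

Derivation:
Inversions (pairs i<j in row-major order where tile[i] > tile[j] > 0): 10
10 is even, so the puzzle is solvable.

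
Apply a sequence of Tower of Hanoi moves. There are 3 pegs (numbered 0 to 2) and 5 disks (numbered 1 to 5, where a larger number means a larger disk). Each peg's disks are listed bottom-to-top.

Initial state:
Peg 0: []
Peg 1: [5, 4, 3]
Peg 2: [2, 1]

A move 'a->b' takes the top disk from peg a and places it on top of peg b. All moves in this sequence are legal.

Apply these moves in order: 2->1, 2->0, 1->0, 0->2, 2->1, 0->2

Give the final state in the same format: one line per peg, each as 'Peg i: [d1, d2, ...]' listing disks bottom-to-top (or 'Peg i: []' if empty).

After move 1 (2->1):
Peg 0: []
Peg 1: [5, 4, 3, 1]
Peg 2: [2]

After move 2 (2->0):
Peg 0: [2]
Peg 1: [5, 4, 3, 1]
Peg 2: []

After move 3 (1->0):
Peg 0: [2, 1]
Peg 1: [5, 4, 3]
Peg 2: []

After move 4 (0->2):
Peg 0: [2]
Peg 1: [5, 4, 3]
Peg 2: [1]

After move 5 (2->1):
Peg 0: [2]
Peg 1: [5, 4, 3, 1]
Peg 2: []

After move 6 (0->2):
Peg 0: []
Peg 1: [5, 4, 3, 1]
Peg 2: [2]

Answer: Peg 0: []
Peg 1: [5, 4, 3, 1]
Peg 2: [2]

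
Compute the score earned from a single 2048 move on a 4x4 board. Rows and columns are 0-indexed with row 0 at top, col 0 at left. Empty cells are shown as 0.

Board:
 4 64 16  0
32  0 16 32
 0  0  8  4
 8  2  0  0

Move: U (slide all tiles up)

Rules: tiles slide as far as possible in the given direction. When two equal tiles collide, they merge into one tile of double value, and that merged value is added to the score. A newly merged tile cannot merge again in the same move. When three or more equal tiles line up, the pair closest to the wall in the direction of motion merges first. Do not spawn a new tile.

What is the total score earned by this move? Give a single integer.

Slide up:
col 0: [4, 32, 0, 8] -> [4, 32, 8, 0]  score +0 (running 0)
col 1: [64, 0, 0, 2] -> [64, 2, 0, 0]  score +0 (running 0)
col 2: [16, 16, 8, 0] -> [32, 8, 0, 0]  score +32 (running 32)
col 3: [0, 32, 4, 0] -> [32, 4, 0, 0]  score +0 (running 32)
Board after move:
 4 64 32 32
32  2  8  4
 8  0  0  0
 0  0  0  0

Answer: 32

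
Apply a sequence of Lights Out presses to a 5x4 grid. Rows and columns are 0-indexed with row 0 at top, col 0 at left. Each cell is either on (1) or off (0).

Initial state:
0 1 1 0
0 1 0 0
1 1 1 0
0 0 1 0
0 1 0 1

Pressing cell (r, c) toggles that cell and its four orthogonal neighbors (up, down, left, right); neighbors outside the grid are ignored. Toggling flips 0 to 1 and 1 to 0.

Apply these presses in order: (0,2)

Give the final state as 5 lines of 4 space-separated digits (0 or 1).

After press 1 at (0,2):
0 0 0 1
0 1 1 0
1 1 1 0
0 0 1 0
0 1 0 1

Answer: 0 0 0 1
0 1 1 0
1 1 1 0
0 0 1 0
0 1 0 1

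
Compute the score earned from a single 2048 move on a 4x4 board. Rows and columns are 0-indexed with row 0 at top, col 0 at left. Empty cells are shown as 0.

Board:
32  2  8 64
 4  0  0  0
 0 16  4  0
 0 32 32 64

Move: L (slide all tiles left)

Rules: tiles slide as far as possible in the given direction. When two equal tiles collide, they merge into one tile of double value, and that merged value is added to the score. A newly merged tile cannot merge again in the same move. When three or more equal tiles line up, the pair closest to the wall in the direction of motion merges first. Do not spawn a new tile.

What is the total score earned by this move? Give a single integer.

Slide left:
row 0: [32, 2, 8, 64] -> [32, 2, 8, 64]  score +0 (running 0)
row 1: [4, 0, 0, 0] -> [4, 0, 0, 0]  score +0 (running 0)
row 2: [0, 16, 4, 0] -> [16, 4, 0, 0]  score +0 (running 0)
row 3: [0, 32, 32, 64] -> [64, 64, 0, 0]  score +64 (running 64)
Board after move:
32  2  8 64
 4  0  0  0
16  4  0  0
64 64  0  0

Answer: 64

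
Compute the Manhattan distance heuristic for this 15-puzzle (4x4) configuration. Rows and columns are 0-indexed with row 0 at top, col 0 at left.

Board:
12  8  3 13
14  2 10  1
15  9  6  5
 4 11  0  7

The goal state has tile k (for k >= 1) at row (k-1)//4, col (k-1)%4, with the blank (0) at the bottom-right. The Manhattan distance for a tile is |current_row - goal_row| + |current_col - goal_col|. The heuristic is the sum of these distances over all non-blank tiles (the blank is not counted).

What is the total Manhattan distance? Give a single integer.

Answer: 45

Derivation:
Tile 12: (0,0)->(2,3) = 5
Tile 8: (0,1)->(1,3) = 3
Tile 3: (0,2)->(0,2) = 0
Tile 13: (0,3)->(3,0) = 6
Tile 14: (1,0)->(3,1) = 3
Tile 2: (1,1)->(0,1) = 1
Tile 10: (1,2)->(2,1) = 2
Tile 1: (1,3)->(0,0) = 4
Tile 15: (2,0)->(3,2) = 3
Tile 9: (2,1)->(2,0) = 1
Tile 6: (2,2)->(1,1) = 2
Tile 5: (2,3)->(1,0) = 4
Tile 4: (3,0)->(0,3) = 6
Tile 11: (3,1)->(2,2) = 2
Tile 7: (3,3)->(1,2) = 3
Sum: 5 + 3 + 0 + 6 + 3 + 1 + 2 + 4 + 3 + 1 + 2 + 4 + 6 + 2 + 3 = 45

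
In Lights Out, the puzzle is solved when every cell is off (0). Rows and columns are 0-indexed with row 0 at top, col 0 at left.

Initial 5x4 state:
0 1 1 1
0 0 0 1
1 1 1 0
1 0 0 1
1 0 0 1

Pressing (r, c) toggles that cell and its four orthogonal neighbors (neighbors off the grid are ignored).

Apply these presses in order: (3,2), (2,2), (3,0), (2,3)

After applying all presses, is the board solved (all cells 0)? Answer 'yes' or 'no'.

Answer: no

Derivation:
After press 1 at (3,2):
0 1 1 1
0 0 0 1
1 1 0 0
1 1 1 0
1 0 1 1

After press 2 at (2,2):
0 1 1 1
0 0 1 1
1 0 1 1
1 1 0 0
1 0 1 1

After press 3 at (3,0):
0 1 1 1
0 0 1 1
0 0 1 1
0 0 0 0
0 0 1 1

After press 4 at (2,3):
0 1 1 1
0 0 1 0
0 0 0 0
0 0 0 1
0 0 1 1

Lights still on: 7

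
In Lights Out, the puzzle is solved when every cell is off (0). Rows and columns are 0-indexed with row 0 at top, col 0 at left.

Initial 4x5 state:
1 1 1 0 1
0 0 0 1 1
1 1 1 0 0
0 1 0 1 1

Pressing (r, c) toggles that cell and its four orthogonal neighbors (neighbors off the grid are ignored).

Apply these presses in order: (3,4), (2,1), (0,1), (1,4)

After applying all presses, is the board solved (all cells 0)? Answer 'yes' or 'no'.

After press 1 at (3,4):
1 1 1 0 1
0 0 0 1 1
1 1 1 0 1
0 1 0 0 0

After press 2 at (2,1):
1 1 1 0 1
0 1 0 1 1
0 0 0 0 1
0 0 0 0 0

After press 3 at (0,1):
0 0 0 0 1
0 0 0 1 1
0 0 0 0 1
0 0 0 0 0

After press 4 at (1,4):
0 0 0 0 0
0 0 0 0 0
0 0 0 0 0
0 0 0 0 0

Lights still on: 0

Answer: yes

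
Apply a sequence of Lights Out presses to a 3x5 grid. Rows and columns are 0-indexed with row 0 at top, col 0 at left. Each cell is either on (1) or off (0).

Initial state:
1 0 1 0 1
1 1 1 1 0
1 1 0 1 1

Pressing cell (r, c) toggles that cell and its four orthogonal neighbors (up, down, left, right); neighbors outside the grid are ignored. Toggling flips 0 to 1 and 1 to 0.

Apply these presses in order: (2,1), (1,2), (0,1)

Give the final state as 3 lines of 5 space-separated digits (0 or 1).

Answer: 0 1 1 0 1
1 0 0 0 0
0 0 0 1 1

Derivation:
After press 1 at (2,1):
1 0 1 0 1
1 0 1 1 0
0 0 1 1 1

After press 2 at (1,2):
1 0 0 0 1
1 1 0 0 0
0 0 0 1 1

After press 3 at (0,1):
0 1 1 0 1
1 0 0 0 0
0 0 0 1 1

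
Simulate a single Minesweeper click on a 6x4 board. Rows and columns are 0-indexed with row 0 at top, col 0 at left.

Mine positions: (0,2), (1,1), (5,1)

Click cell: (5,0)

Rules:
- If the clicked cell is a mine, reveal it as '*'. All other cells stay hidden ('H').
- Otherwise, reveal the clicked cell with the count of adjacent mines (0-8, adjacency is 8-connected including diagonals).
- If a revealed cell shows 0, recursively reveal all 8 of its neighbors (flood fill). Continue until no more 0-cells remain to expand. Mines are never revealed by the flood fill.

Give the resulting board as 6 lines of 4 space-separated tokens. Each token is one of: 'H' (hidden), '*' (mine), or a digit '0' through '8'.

H H H H
H H H H
H H H H
H H H H
H H H H
1 H H H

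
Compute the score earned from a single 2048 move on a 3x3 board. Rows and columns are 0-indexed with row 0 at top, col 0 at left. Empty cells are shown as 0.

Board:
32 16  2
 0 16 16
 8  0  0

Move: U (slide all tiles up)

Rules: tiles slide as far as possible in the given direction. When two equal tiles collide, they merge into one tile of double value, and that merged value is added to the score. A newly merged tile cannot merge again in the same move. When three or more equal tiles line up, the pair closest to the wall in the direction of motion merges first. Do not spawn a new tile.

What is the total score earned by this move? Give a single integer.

Slide up:
col 0: [32, 0, 8] -> [32, 8, 0]  score +0 (running 0)
col 1: [16, 16, 0] -> [32, 0, 0]  score +32 (running 32)
col 2: [2, 16, 0] -> [2, 16, 0]  score +0 (running 32)
Board after move:
32 32  2
 8  0 16
 0  0  0

Answer: 32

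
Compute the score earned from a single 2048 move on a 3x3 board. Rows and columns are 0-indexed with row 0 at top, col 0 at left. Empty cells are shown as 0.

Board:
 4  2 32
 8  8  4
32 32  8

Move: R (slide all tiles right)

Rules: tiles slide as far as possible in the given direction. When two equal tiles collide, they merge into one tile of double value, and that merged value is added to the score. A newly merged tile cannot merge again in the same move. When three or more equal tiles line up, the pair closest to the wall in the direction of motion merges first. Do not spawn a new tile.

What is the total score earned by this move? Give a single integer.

Answer: 80

Derivation:
Slide right:
row 0: [4, 2, 32] -> [4, 2, 32]  score +0 (running 0)
row 1: [8, 8, 4] -> [0, 16, 4]  score +16 (running 16)
row 2: [32, 32, 8] -> [0, 64, 8]  score +64 (running 80)
Board after move:
 4  2 32
 0 16  4
 0 64  8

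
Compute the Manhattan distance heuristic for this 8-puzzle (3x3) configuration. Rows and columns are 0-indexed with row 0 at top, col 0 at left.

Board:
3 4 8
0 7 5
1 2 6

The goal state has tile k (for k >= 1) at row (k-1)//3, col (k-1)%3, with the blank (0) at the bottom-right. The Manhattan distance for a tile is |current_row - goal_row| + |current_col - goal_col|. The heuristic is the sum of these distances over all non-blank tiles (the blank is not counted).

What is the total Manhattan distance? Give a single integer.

Tile 3: at (0,0), goal (0,2), distance |0-0|+|0-2| = 2
Tile 4: at (0,1), goal (1,0), distance |0-1|+|1-0| = 2
Tile 8: at (0,2), goal (2,1), distance |0-2|+|2-1| = 3
Tile 7: at (1,1), goal (2,0), distance |1-2|+|1-0| = 2
Tile 5: at (1,2), goal (1,1), distance |1-1|+|2-1| = 1
Tile 1: at (2,0), goal (0,0), distance |2-0|+|0-0| = 2
Tile 2: at (2,1), goal (0,1), distance |2-0|+|1-1| = 2
Tile 6: at (2,2), goal (1,2), distance |2-1|+|2-2| = 1
Sum: 2 + 2 + 3 + 2 + 1 + 2 + 2 + 1 = 15

Answer: 15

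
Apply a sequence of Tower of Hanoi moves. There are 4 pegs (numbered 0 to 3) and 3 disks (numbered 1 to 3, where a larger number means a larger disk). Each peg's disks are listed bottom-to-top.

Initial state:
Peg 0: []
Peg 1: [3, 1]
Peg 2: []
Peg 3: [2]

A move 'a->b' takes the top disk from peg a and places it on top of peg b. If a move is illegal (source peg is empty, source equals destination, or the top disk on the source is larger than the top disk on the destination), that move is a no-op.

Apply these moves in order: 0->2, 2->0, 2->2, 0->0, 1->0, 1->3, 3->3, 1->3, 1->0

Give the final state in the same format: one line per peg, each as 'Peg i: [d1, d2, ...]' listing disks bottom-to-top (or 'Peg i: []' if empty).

Answer: Peg 0: [1]
Peg 1: [3]
Peg 2: []
Peg 3: [2]

Derivation:
After move 1 (0->2):
Peg 0: []
Peg 1: [3, 1]
Peg 2: []
Peg 3: [2]

After move 2 (2->0):
Peg 0: []
Peg 1: [3, 1]
Peg 2: []
Peg 3: [2]

After move 3 (2->2):
Peg 0: []
Peg 1: [3, 1]
Peg 2: []
Peg 3: [2]

After move 4 (0->0):
Peg 0: []
Peg 1: [3, 1]
Peg 2: []
Peg 3: [2]

After move 5 (1->0):
Peg 0: [1]
Peg 1: [3]
Peg 2: []
Peg 3: [2]

After move 6 (1->3):
Peg 0: [1]
Peg 1: [3]
Peg 2: []
Peg 3: [2]

After move 7 (3->3):
Peg 0: [1]
Peg 1: [3]
Peg 2: []
Peg 3: [2]

After move 8 (1->3):
Peg 0: [1]
Peg 1: [3]
Peg 2: []
Peg 3: [2]

After move 9 (1->0):
Peg 0: [1]
Peg 1: [3]
Peg 2: []
Peg 3: [2]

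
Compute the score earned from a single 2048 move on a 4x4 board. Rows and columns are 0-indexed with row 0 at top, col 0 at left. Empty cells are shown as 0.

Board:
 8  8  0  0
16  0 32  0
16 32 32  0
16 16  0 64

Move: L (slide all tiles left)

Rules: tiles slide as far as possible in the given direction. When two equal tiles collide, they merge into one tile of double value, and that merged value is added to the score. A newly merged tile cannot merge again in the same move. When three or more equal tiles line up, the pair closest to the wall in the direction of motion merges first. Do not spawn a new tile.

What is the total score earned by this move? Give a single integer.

Slide left:
row 0: [8, 8, 0, 0] -> [16, 0, 0, 0]  score +16 (running 16)
row 1: [16, 0, 32, 0] -> [16, 32, 0, 0]  score +0 (running 16)
row 2: [16, 32, 32, 0] -> [16, 64, 0, 0]  score +64 (running 80)
row 3: [16, 16, 0, 64] -> [32, 64, 0, 0]  score +32 (running 112)
Board after move:
16  0  0  0
16 32  0  0
16 64  0  0
32 64  0  0

Answer: 112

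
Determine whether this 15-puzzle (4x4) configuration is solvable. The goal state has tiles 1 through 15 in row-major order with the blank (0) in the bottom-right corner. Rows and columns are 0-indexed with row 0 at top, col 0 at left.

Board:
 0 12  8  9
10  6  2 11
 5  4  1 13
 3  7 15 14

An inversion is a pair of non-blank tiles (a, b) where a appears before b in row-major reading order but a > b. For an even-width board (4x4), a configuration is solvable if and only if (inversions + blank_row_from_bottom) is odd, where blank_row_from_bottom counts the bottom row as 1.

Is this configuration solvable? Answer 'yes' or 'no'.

Inversions: 51
Blank is in row 0 (0-indexed from top), which is row 4 counting from the bottom (bottom = 1).
51 + 4 = 55, which is odd, so the puzzle is solvable.

Answer: yes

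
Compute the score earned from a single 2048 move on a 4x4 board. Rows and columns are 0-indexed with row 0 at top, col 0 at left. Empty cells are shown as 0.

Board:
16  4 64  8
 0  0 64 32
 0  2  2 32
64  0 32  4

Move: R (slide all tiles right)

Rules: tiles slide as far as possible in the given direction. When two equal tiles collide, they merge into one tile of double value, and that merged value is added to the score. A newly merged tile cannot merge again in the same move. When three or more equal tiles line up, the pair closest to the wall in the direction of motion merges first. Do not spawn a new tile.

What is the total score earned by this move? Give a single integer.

Answer: 4

Derivation:
Slide right:
row 0: [16, 4, 64, 8] -> [16, 4, 64, 8]  score +0 (running 0)
row 1: [0, 0, 64, 32] -> [0, 0, 64, 32]  score +0 (running 0)
row 2: [0, 2, 2, 32] -> [0, 0, 4, 32]  score +4 (running 4)
row 3: [64, 0, 32, 4] -> [0, 64, 32, 4]  score +0 (running 4)
Board after move:
16  4 64  8
 0  0 64 32
 0  0  4 32
 0 64 32  4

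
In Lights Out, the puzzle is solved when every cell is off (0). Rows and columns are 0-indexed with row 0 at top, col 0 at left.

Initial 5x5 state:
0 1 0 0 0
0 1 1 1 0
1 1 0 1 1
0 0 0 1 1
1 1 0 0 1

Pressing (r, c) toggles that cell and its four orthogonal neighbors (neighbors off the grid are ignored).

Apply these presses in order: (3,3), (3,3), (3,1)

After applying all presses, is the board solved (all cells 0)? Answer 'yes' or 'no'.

After press 1 at (3,3):
0 1 0 0 0
0 1 1 1 0
1 1 0 0 1
0 0 1 0 0
1 1 0 1 1

After press 2 at (3,3):
0 1 0 0 0
0 1 1 1 0
1 1 0 1 1
0 0 0 1 1
1 1 0 0 1

After press 3 at (3,1):
0 1 0 0 0
0 1 1 1 0
1 0 0 1 1
1 1 1 1 1
1 0 0 0 1

Lights still on: 14

Answer: no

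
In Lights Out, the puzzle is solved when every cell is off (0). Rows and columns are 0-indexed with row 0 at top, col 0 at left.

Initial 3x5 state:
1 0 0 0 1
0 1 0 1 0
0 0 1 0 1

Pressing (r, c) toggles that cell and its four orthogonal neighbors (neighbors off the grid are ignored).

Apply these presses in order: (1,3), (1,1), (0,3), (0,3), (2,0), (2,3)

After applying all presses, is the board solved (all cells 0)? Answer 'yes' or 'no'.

After press 1 at (1,3):
1 0 0 1 1
0 1 1 0 1
0 0 1 1 1

After press 2 at (1,1):
1 1 0 1 1
1 0 0 0 1
0 1 1 1 1

After press 3 at (0,3):
1 1 1 0 0
1 0 0 1 1
0 1 1 1 1

After press 4 at (0,3):
1 1 0 1 1
1 0 0 0 1
0 1 1 1 1

After press 5 at (2,0):
1 1 0 1 1
0 0 0 0 1
1 0 1 1 1

After press 6 at (2,3):
1 1 0 1 1
0 0 0 1 1
1 0 0 0 0

Lights still on: 7

Answer: no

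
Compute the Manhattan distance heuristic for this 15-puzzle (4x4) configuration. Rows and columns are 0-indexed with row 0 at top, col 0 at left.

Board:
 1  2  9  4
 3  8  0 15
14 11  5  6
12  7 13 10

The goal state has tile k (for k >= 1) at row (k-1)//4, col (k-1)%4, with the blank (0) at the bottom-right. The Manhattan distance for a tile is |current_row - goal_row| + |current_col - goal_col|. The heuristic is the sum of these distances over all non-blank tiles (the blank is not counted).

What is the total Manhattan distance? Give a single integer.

Answer: 33

Derivation:
Tile 1: at (0,0), goal (0,0), distance |0-0|+|0-0| = 0
Tile 2: at (0,1), goal (0,1), distance |0-0|+|1-1| = 0
Tile 9: at (0,2), goal (2,0), distance |0-2|+|2-0| = 4
Tile 4: at (0,3), goal (0,3), distance |0-0|+|3-3| = 0
Tile 3: at (1,0), goal (0,2), distance |1-0|+|0-2| = 3
Tile 8: at (1,1), goal (1,3), distance |1-1|+|1-3| = 2
Tile 15: at (1,3), goal (3,2), distance |1-3|+|3-2| = 3
Tile 14: at (2,0), goal (3,1), distance |2-3|+|0-1| = 2
Tile 11: at (2,1), goal (2,2), distance |2-2|+|1-2| = 1
Tile 5: at (2,2), goal (1,0), distance |2-1|+|2-0| = 3
Tile 6: at (2,3), goal (1,1), distance |2-1|+|3-1| = 3
Tile 12: at (3,0), goal (2,3), distance |3-2|+|0-3| = 4
Tile 7: at (3,1), goal (1,2), distance |3-1|+|1-2| = 3
Tile 13: at (3,2), goal (3,0), distance |3-3|+|2-0| = 2
Tile 10: at (3,3), goal (2,1), distance |3-2|+|3-1| = 3
Sum: 0 + 0 + 4 + 0 + 3 + 2 + 3 + 2 + 1 + 3 + 3 + 4 + 3 + 2 + 3 = 33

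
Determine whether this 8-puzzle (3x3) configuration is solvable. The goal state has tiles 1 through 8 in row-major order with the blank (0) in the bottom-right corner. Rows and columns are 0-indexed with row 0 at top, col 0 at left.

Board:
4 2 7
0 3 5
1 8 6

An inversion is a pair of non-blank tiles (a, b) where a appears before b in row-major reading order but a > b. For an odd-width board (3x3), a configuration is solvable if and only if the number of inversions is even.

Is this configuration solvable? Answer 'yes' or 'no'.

Answer: no

Derivation:
Inversions (pairs i<j in row-major order where tile[i] > tile[j] > 0): 11
11 is odd, so the puzzle is not solvable.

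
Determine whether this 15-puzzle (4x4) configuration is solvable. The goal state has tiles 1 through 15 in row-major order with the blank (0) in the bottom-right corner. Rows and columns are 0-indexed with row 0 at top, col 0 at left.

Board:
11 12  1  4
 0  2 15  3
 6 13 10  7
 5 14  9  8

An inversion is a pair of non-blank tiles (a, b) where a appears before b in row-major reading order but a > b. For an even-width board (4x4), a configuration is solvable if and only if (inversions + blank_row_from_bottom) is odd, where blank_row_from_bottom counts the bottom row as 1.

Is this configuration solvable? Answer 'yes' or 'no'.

Answer: no

Derivation:
Inversions: 45
Blank is in row 1 (0-indexed from top), which is row 3 counting from the bottom (bottom = 1).
45 + 3 = 48, which is even, so the puzzle is not solvable.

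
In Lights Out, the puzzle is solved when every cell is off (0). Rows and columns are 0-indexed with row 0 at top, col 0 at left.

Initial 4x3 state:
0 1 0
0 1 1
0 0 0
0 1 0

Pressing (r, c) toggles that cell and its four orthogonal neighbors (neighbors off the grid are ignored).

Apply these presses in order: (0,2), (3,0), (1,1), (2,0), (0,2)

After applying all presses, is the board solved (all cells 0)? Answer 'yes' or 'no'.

After press 1 at (0,2):
0 0 1
0 1 0
0 0 0
0 1 0

After press 2 at (3,0):
0 0 1
0 1 0
1 0 0
1 0 0

After press 3 at (1,1):
0 1 1
1 0 1
1 1 0
1 0 0

After press 4 at (2,0):
0 1 1
0 0 1
0 0 0
0 0 0

After press 5 at (0,2):
0 0 0
0 0 0
0 0 0
0 0 0

Lights still on: 0

Answer: yes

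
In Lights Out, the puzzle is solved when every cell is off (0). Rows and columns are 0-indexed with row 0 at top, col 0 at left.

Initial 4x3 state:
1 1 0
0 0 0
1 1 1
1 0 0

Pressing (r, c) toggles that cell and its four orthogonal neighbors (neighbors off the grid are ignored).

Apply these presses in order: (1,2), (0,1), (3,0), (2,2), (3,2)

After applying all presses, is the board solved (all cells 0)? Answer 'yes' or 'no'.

After press 1 at (1,2):
1 1 1
0 1 1
1 1 0
1 0 0

After press 2 at (0,1):
0 0 0
0 0 1
1 1 0
1 0 0

After press 3 at (3,0):
0 0 0
0 0 1
0 1 0
0 1 0

After press 4 at (2,2):
0 0 0
0 0 0
0 0 1
0 1 1

After press 5 at (3,2):
0 0 0
0 0 0
0 0 0
0 0 0

Lights still on: 0

Answer: yes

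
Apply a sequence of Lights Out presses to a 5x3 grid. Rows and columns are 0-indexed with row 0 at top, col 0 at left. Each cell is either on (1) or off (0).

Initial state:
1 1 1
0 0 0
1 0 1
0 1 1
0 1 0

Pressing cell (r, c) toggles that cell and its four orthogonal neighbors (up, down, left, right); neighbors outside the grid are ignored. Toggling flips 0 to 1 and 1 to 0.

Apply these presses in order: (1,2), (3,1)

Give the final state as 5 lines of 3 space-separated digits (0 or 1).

After press 1 at (1,2):
1 1 0
0 1 1
1 0 0
0 1 1
0 1 0

After press 2 at (3,1):
1 1 0
0 1 1
1 1 0
1 0 0
0 0 0

Answer: 1 1 0
0 1 1
1 1 0
1 0 0
0 0 0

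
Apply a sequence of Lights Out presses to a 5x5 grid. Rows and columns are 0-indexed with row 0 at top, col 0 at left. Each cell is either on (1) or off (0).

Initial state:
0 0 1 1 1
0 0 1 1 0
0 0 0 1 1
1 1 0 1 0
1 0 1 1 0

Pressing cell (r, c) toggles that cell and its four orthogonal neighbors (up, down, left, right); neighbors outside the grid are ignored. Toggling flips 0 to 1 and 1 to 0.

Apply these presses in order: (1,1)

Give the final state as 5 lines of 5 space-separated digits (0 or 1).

After press 1 at (1,1):
0 1 1 1 1
1 1 0 1 0
0 1 0 1 1
1 1 0 1 0
1 0 1 1 0

Answer: 0 1 1 1 1
1 1 0 1 0
0 1 0 1 1
1 1 0 1 0
1 0 1 1 0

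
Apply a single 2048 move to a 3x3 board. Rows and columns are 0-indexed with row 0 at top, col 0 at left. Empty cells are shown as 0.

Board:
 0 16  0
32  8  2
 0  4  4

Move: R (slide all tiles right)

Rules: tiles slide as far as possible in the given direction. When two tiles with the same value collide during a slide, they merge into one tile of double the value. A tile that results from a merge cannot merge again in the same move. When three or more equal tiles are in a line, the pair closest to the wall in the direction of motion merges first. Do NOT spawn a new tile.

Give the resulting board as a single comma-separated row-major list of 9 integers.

Answer: 0, 0, 16, 32, 8, 2, 0, 0, 8

Derivation:
Slide right:
row 0: [0, 16, 0] -> [0, 0, 16]
row 1: [32, 8, 2] -> [32, 8, 2]
row 2: [0, 4, 4] -> [0, 0, 8]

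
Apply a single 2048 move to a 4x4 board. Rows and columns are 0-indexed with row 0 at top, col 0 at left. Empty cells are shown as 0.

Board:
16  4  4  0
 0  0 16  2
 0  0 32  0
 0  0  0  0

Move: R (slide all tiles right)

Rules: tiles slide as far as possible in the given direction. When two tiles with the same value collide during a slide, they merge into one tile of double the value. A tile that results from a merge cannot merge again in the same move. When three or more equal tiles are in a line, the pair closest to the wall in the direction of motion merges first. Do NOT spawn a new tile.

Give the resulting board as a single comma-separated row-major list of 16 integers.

Slide right:
row 0: [16, 4, 4, 0] -> [0, 0, 16, 8]
row 1: [0, 0, 16, 2] -> [0, 0, 16, 2]
row 2: [0, 0, 32, 0] -> [0, 0, 0, 32]
row 3: [0, 0, 0, 0] -> [0, 0, 0, 0]

Answer: 0, 0, 16, 8, 0, 0, 16, 2, 0, 0, 0, 32, 0, 0, 0, 0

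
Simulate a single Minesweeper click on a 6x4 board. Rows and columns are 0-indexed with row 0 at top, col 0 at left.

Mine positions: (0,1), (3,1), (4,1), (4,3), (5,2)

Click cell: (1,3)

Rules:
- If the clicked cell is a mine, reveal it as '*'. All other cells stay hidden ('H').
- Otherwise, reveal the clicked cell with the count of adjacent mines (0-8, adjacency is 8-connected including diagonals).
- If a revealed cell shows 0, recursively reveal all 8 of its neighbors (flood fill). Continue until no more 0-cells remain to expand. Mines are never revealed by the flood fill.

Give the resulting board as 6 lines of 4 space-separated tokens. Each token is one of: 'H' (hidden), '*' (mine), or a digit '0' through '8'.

H H 1 0
H H 1 0
H H 1 0
H H 3 1
H H H H
H H H H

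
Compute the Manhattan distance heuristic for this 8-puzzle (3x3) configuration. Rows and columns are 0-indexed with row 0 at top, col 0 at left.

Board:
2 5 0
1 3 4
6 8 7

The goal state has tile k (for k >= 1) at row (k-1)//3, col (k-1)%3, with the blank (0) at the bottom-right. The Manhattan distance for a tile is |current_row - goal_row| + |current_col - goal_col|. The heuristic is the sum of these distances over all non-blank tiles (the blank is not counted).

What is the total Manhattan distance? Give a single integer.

Tile 2: (0,0)->(0,1) = 1
Tile 5: (0,1)->(1,1) = 1
Tile 1: (1,0)->(0,0) = 1
Tile 3: (1,1)->(0,2) = 2
Tile 4: (1,2)->(1,0) = 2
Tile 6: (2,0)->(1,2) = 3
Tile 8: (2,1)->(2,1) = 0
Tile 7: (2,2)->(2,0) = 2
Sum: 1 + 1 + 1 + 2 + 2 + 3 + 0 + 2 = 12

Answer: 12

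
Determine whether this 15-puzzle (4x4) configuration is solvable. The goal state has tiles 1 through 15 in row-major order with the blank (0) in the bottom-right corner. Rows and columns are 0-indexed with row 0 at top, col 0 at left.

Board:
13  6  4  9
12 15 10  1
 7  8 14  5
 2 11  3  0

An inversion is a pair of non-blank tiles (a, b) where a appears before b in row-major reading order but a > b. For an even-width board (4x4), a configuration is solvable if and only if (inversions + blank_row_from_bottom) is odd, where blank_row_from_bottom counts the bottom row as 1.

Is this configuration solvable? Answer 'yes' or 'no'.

Answer: yes

Derivation:
Inversions: 62
Blank is in row 3 (0-indexed from top), which is row 1 counting from the bottom (bottom = 1).
62 + 1 = 63, which is odd, so the puzzle is solvable.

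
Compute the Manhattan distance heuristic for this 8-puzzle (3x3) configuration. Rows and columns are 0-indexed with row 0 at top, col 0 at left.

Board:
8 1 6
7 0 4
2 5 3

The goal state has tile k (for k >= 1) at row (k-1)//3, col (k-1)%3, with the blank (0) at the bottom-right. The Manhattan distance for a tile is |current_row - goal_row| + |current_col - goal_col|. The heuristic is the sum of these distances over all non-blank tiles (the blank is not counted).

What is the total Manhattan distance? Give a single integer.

Tile 8: (0,0)->(2,1) = 3
Tile 1: (0,1)->(0,0) = 1
Tile 6: (0,2)->(1,2) = 1
Tile 7: (1,0)->(2,0) = 1
Tile 4: (1,2)->(1,0) = 2
Tile 2: (2,0)->(0,1) = 3
Tile 5: (2,1)->(1,1) = 1
Tile 3: (2,2)->(0,2) = 2
Sum: 3 + 1 + 1 + 1 + 2 + 3 + 1 + 2 = 14

Answer: 14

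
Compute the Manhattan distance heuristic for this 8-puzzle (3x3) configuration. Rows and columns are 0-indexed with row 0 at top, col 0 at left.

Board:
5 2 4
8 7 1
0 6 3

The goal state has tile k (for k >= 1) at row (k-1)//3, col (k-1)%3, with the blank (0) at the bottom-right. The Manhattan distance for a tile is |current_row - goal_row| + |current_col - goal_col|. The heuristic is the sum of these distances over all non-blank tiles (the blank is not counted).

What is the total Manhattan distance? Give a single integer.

Answer: 16

Derivation:
Tile 5: at (0,0), goal (1,1), distance |0-1|+|0-1| = 2
Tile 2: at (0,1), goal (0,1), distance |0-0|+|1-1| = 0
Tile 4: at (0,2), goal (1,0), distance |0-1|+|2-0| = 3
Tile 8: at (1,0), goal (2,1), distance |1-2|+|0-1| = 2
Tile 7: at (1,1), goal (2,0), distance |1-2|+|1-0| = 2
Tile 1: at (1,2), goal (0,0), distance |1-0|+|2-0| = 3
Tile 6: at (2,1), goal (1,2), distance |2-1|+|1-2| = 2
Tile 3: at (2,2), goal (0,2), distance |2-0|+|2-2| = 2
Sum: 2 + 0 + 3 + 2 + 2 + 3 + 2 + 2 = 16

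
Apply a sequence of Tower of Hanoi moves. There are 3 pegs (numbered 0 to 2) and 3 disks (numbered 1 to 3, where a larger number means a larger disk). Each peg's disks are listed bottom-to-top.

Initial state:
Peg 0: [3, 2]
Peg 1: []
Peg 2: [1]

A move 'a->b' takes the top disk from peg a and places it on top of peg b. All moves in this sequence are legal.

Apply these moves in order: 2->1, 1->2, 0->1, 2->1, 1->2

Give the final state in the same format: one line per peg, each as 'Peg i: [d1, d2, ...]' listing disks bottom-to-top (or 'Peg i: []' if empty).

Answer: Peg 0: [3]
Peg 1: [2]
Peg 2: [1]

Derivation:
After move 1 (2->1):
Peg 0: [3, 2]
Peg 1: [1]
Peg 2: []

After move 2 (1->2):
Peg 0: [3, 2]
Peg 1: []
Peg 2: [1]

After move 3 (0->1):
Peg 0: [3]
Peg 1: [2]
Peg 2: [1]

After move 4 (2->1):
Peg 0: [3]
Peg 1: [2, 1]
Peg 2: []

After move 5 (1->2):
Peg 0: [3]
Peg 1: [2]
Peg 2: [1]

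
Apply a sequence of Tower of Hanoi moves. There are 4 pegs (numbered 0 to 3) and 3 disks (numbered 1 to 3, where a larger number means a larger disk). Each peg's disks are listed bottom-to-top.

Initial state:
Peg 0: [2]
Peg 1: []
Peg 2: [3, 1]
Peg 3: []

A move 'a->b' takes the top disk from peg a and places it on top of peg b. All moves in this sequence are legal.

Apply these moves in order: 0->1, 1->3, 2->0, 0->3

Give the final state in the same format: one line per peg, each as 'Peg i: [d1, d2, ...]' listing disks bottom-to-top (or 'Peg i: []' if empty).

Answer: Peg 0: []
Peg 1: []
Peg 2: [3]
Peg 3: [2, 1]

Derivation:
After move 1 (0->1):
Peg 0: []
Peg 1: [2]
Peg 2: [3, 1]
Peg 3: []

After move 2 (1->3):
Peg 0: []
Peg 1: []
Peg 2: [3, 1]
Peg 3: [2]

After move 3 (2->0):
Peg 0: [1]
Peg 1: []
Peg 2: [3]
Peg 3: [2]

After move 4 (0->3):
Peg 0: []
Peg 1: []
Peg 2: [3]
Peg 3: [2, 1]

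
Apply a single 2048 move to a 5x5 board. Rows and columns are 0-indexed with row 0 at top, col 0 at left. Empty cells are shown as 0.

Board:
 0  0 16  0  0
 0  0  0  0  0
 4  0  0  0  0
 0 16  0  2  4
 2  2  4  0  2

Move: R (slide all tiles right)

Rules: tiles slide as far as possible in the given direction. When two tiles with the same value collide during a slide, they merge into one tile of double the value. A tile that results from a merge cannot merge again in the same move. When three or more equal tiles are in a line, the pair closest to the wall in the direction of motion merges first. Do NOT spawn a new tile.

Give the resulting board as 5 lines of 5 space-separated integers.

Answer:  0  0  0  0 16
 0  0  0  0  0
 0  0  0  0  4
 0  0 16  2  4
 0  0  4  4  2

Derivation:
Slide right:
row 0: [0, 0, 16, 0, 0] -> [0, 0, 0, 0, 16]
row 1: [0, 0, 0, 0, 0] -> [0, 0, 0, 0, 0]
row 2: [4, 0, 0, 0, 0] -> [0, 0, 0, 0, 4]
row 3: [0, 16, 0, 2, 4] -> [0, 0, 16, 2, 4]
row 4: [2, 2, 4, 0, 2] -> [0, 0, 4, 4, 2]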